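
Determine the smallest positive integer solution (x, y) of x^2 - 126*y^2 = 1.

(x, y) = (449, 40)

First expand sqrt(126) as a continued fraction. With x_i = (sqrt(126) + m_i)/d_i and (m_0, d_0) = (0, 1): a_0 = floor(sqrt(126)) = 11, since 11^2 = 121 <= 126 < 144 = 12^2.
Iterate m_{i+1} = d_i*a_i - m_i, d_{i+1} = (126 - m_{i+1}^2)/d_i, a_{i+1} = floor((a_0 + m_{i+1})/d_{i+1}):
  m_1 = 1*11 - 0 = 11, d_1 = (126 - 11^2)/1 = 5/1 = 5, a_1 = floor((11 + 11)/5) = 4.
  m_2 = 5*4 - 11 = 9, d_2 = (126 - 9^2)/5 = 45/5 = 9, a_2 = floor((11 + 9)/9) = 2.
  m_3 = 9*2 - 9 = 9, d_3 = (126 - 9^2)/9 = 45/9 = 5, a_3 = floor((11 + 9)/5) = 4.
  m_4 = 5*4 - 9 = 11, d_4 = (126 - 11^2)/5 = 5/5 = 1, a_4 = floor((11 + 11)/1) = 22.
  m_5 = 1*22 - 11 = 11, d_5 = (126 - 11^2)/1 = 5/1 = 5: (m_5, d_5) = (m_1, d_1) = (11, 5), so from here the quotients repeat a_1, ..., a_4; the period length is 4.
So sqrt(126) = [11; (4, 2, 4, 22)] with period length k = 4.
k is even, so the fundamental solution of x^2 - 126y^2 = 1 is (p_{k-1}, q_{k-1}) = (p_3, q_3); compute convergents through index 3.
Convergents (p_i = a_i*p_{i-1} + p_{i-2}, q_i = a_i*q_{i-1} + q_{i-2} with p_{-2}=0, p_{-1}=1, q_{-2}=1, q_{-1}=0):
  i=0: a_0=11, p_0 = 11*1 + 0 = 11, q_0 = 11*0 + 1 = 1.
  i=1: a_1=4, p_1 = 4*11 + 1 = 45, q_1 = 4*1 + 0 = 4.
  i=2: a_2=2, p_2 = 2*45 + 11 = 101, q_2 = 2*4 + 1 = 9.
  i=3: a_3=4, p_3 = 4*101 + 45 = 449, q_3 = 4*9 + 4 = 40.
Check: 449^2 - 126*40^2 = 201601 - 201600 = 1, so (x, y) = (449, 40) solves the equation, and by the theorem it is the least positive solution.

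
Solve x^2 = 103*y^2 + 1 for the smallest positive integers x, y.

First expand sqrt(103) as a continued fraction. With x_i = (sqrt(103) + m_i)/d_i and (m_0, d_0) = (0, 1): a_0 = floor(sqrt(103)) = 10, since 10^2 = 100 <= 103 < 121 = 11^2.
Iterate m_{i+1} = d_i*a_i - m_i, d_{i+1} = (103 - m_{i+1}^2)/d_i, a_{i+1} = floor((a_0 + m_{i+1})/d_{i+1}):
  m_1 = 1*10 - 0 = 10, d_1 = (103 - 10^2)/1 = 3/1 = 3, a_1 = floor((10 + 10)/3) = 6.
  m_2 = 3*6 - 10 = 8, d_2 = (103 - 8^2)/3 = 39/3 = 13, a_2 = floor((10 + 8)/13) = 1.
  m_3 = 13*1 - 8 = 5, d_3 = (103 - 5^2)/13 = 78/13 = 6, a_3 = floor((10 + 5)/6) = 2.
  m_4 = 6*2 - 5 = 7, d_4 = (103 - 7^2)/6 = 54/6 = 9, a_4 = floor((10 + 7)/9) = 1.
  m_5 = 9*1 - 7 = 2, d_5 = (103 - 2^2)/9 = 99/9 = 11, a_5 = floor((10 + 2)/11) = 1.
  m_6 = 11*1 - 2 = 9, d_6 = (103 - 9^2)/11 = 22/11 = 2, a_6 = floor((10 + 9)/2) = 9.
  m_7 = 2*9 - 9 = 9, d_7 = (103 - 9^2)/2 = 22/2 = 11, a_7 = floor((10 + 9)/11) = 1.
  m_8 = 11*1 - 9 = 2, d_8 = (103 - 2^2)/11 = 99/11 = 9, a_8 = floor((10 + 2)/9) = 1.
  m_9 = 9*1 - 2 = 7, d_9 = (103 - 7^2)/9 = 54/9 = 6, a_9 = floor((10 + 7)/6) = 2.
  m_10 = 6*2 - 7 = 5, d_10 = (103 - 5^2)/6 = 78/6 = 13, a_10 = floor((10 + 5)/13) = 1.
  m_11 = 13*1 - 5 = 8, d_11 = (103 - 8^2)/13 = 39/13 = 3, a_11 = floor((10 + 8)/3) = 6.
  m_12 = 3*6 - 8 = 10, d_12 = (103 - 10^2)/3 = 3/3 = 1, a_12 = floor((10 + 10)/1) = 20.
  m_13 = 1*20 - 10 = 10, d_13 = (103 - 10^2)/1 = 3/1 = 3: (m_13, d_13) = (m_1, d_1) = (10, 3), so from here the quotients repeat a_1, ..., a_12; the period length is 12.
So sqrt(103) = [10; (6, 1, 2, 1, 1, 9, 1, 1, 2, 1, 6, 20)] with period length k = 12.
k is even, so the fundamental solution of x^2 - 103y^2 = 1 is (p_{k-1}, q_{k-1}) = (p_11, q_11); compute convergents through index 11.
Convergents (p_i = a_i*p_{i-1} + p_{i-2}, q_i = a_i*q_{i-1} + q_{i-2} with p_{-2}=0, p_{-1}=1, q_{-2}=1, q_{-1}=0):
  i=0: a_0=10, p_0 = 10*1 + 0 = 10, q_0 = 10*0 + 1 = 1.
  i=1: a_1=6, p_1 = 6*10 + 1 = 61, q_1 = 6*1 + 0 = 6.
  i=2: a_2=1, p_2 = 1*61 + 10 = 71, q_2 = 1*6 + 1 = 7.
  i=3: a_3=2, p_3 = 2*71 + 61 = 203, q_3 = 2*7 + 6 = 20.
  i=4: a_4=1, p_4 = 1*203 + 71 = 274, q_4 = 1*20 + 7 = 27.
  i=5: a_5=1, p_5 = 1*274 + 203 = 477, q_5 = 1*27 + 20 = 47.
  i=6: a_6=9, p_6 = 9*477 + 274 = 4567, q_6 = 9*47 + 27 = 450.
  i=7: a_7=1, p_7 = 1*4567 + 477 = 5044, q_7 = 1*450 + 47 = 497.
  i=8: a_8=1, p_8 = 1*5044 + 4567 = 9611, q_8 = 1*497 + 450 = 947.
  i=9: a_9=2, p_9 = 2*9611 + 5044 = 24266, q_9 = 2*947 + 497 = 2391.
  i=10: a_10=1, p_10 = 1*24266 + 9611 = 33877, q_10 = 1*2391 + 947 = 3338.
  i=11: a_11=6, p_11 = 6*33877 + 24266 = 227528, q_11 = 6*3338 + 2391 = 22419.
Check: 227528^2 - 103*22419^2 = 51768990784 - 51768990783 = 1, so (x, y) = (227528, 22419) solves the equation, and by the theorem it is the least positive solution.

(x, y) = (227528, 22419)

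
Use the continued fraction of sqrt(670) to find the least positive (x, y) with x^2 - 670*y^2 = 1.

(x, y) = (5791211, 223734)

First expand sqrt(670) as a continued fraction. With x_i = (sqrt(670) + m_i)/d_i and (m_0, d_0) = (0, 1): a_0 = floor(sqrt(670)) = 25, since 25^2 = 625 <= 670 < 676 = 26^2.
Iterate m_{i+1} = d_i*a_i - m_i, d_{i+1} = (670 - m_{i+1}^2)/d_i, a_{i+1} = floor((a_0 + m_{i+1})/d_{i+1}):
  m_1 = 1*25 - 0 = 25, d_1 = (670 - 25^2)/1 = 45/1 = 45, a_1 = floor((25 + 25)/45) = 1.
  m_2 = 45*1 - 25 = 20, d_2 = (670 - 20^2)/45 = 270/45 = 6, a_2 = floor((25 + 20)/6) = 7.
  m_3 = 6*7 - 20 = 22, d_3 = (670 - 22^2)/6 = 186/6 = 31, a_3 = floor((25 + 22)/31) = 1.
  m_4 = 31*1 - 22 = 9, d_4 = (670 - 9^2)/31 = 589/31 = 19, a_4 = floor((25 + 9)/19) = 1.
  m_5 = 19*1 - 9 = 10, d_5 = (670 - 10^2)/19 = 570/19 = 30, a_5 = floor((25 + 10)/30) = 1.
  m_6 = 30*1 - 10 = 20, d_6 = (670 - 20^2)/30 = 270/30 = 9, a_6 = floor((25 + 20)/9) = 5.
  m_7 = 9*5 - 20 = 25, d_7 = (670 - 25^2)/9 = 45/9 = 5, a_7 = floor((25 + 25)/5) = 10.
  m_8 = 5*10 - 25 = 25, d_8 = (670 - 25^2)/5 = 45/5 = 9, a_8 = floor((25 + 25)/9) = 5.
  m_9 = 9*5 - 25 = 20, d_9 = (670 - 20^2)/9 = 270/9 = 30, a_9 = floor((25 + 20)/30) = 1.
  m_10 = 30*1 - 20 = 10, d_10 = (670 - 10^2)/30 = 570/30 = 19, a_10 = floor((25 + 10)/19) = 1.
  m_11 = 19*1 - 10 = 9, d_11 = (670 - 9^2)/19 = 589/19 = 31, a_11 = floor((25 + 9)/31) = 1.
  m_12 = 31*1 - 9 = 22, d_12 = (670 - 22^2)/31 = 186/31 = 6, a_12 = floor((25 + 22)/6) = 7.
  m_13 = 6*7 - 22 = 20, d_13 = (670 - 20^2)/6 = 270/6 = 45, a_13 = floor((25 + 20)/45) = 1.
  m_14 = 45*1 - 20 = 25, d_14 = (670 - 25^2)/45 = 45/45 = 1, a_14 = floor((25 + 25)/1) = 50.
  m_15 = 1*50 - 25 = 25, d_15 = (670 - 25^2)/1 = 45/1 = 45: (m_15, d_15) = (m_1, d_1) = (25, 45), so from here the quotients repeat a_1, ..., a_14; the period length is 14.
So sqrt(670) = [25; (1, 7, 1, 1, 1, 5, 10, 5, 1, 1, 1, 7, 1, 50)] with period length k = 14.
k is even, so the fundamental solution of x^2 - 670y^2 = 1 is (p_{k-1}, q_{k-1}) = (p_13, q_13); compute convergents through index 13.
Convergents (p_i = a_i*p_{i-1} + p_{i-2}, q_i = a_i*q_{i-1} + q_{i-2} with p_{-2}=0, p_{-1}=1, q_{-2}=1, q_{-1}=0):
  i=0: a_0=25, p_0 = 25*1 + 0 = 25, q_0 = 25*0 + 1 = 1.
  i=1: a_1=1, p_1 = 1*25 + 1 = 26, q_1 = 1*1 + 0 = 1.
  i=2: a_2=7, p_2 = 7*26 + 25 = 207, q_2 = 7*1 + 1 = 8.
  i=3: a_3=1, p_3 = 1*207 + 26 = 233, q_3 = 1*8 + 1 = 9.
  i=4: a_4=1, p_4 = 1*233 + 207 = 440, q_4 = 1*9 + 8 = 17.
  i=5: a_5=1, p_5 = 1*440 + 233 = 673, q_5 = 1*17 + 9 = 26.
  i=6: a_6=5, p_6 = 5*673 + 440 = 3805, q_6 = 5*26 + 17 = 147.
  i=7: a_7=10, p_7 = 10*3805 + 673 = 38723, q_7 = 10*147 + 26 = 1496.
  i=8: a_8=5, p_8 = 5*38723 + 3805 = 197420, q_8 = 5*1496 + 147 = 7627.
  i=9: a_9=1, p_9 = 1*197420 + 38723 = 236143, q_9 = 1*7627 + 1496 = 9123.
  i=10: a_10=1, p_10 = 1*236143 + 197420 = 433563, q_10 = 1*9123 + 7627 = 16750.
  i=11: a_11=1, p_11 = 1*433563 + 236143 = 669706, q_11 = 1*16750 + 9123 = 25873.
  i=12: a_12=7, p_12 = 7*669706 + 433563 = 5121505, q_12 = 7*25873 + 16750 = 197861.
  i=13: a_13=1, p_13 = 1*5121505 + 669706 = 5791211, q_13 = 1*197861 + 25873 = 223734.
Check: 5791211^2 - 670*223734^2 = 33538124846521 - 33538124846520 = 1, so (x, y) = (5791211, 223734) solves the equation, and by the theorem it is the least positive solution.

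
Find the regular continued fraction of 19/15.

[1; 3, 1, 3]

Run the Euclidean algorithm on 19 and 15; the successive quotients are the partial quotients a_0, a_1, ... (each step inverts the fractional part left over by the previous one):
  19 = 1*15 + 4, so a_0 = 1.
  15 = 3*4 + 3, so a_1 = 3.
  4 = 1*3 + 1, so a_2 = 1.
  3 = 3*1 + 0, so a_3 = 3.
The remainder reaches 0 after 4 divisions, so the expansion has 4 partial quotients, read off in order.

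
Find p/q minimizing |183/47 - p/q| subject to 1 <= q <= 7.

27/7

Expand x = 183/47 as a continued fraction with the Euclidean algorithm:
  183 = 3*47 + 42, so a_0 = 3.
  47 = 1*42 + 5, so a_1 = 1.
  42 = 8*5 + 2, so a_2 = 8.
  5 = 2*2 + 1, so a_3 = 2.
  2 = 2*1 + 0, so a_4 = 2.
so x = [3; 1, 8, 2, 2].
Convergents (p_i = a_i*p_{i-1} + p_{i-2}, q_i = a_i*q_{i-1} + q_{i-2} with p_{-2}=0, p_{-1}=1, q_{-2}=1, q_{-1}=0), until the denominator exceeds 7:
  i=0: a_0=3, p_0 = 3*1 + 0 = 3, q_0 = 3*0 + 1 = 1.
  i=1: a_1=1, p_1 = 1*3 + 1 = 4, q_1 = 1*1 + 0 = 1.
  i=2: a_2=8, p_2 = 8*4 + 3 = 35, q_2 = 8*1 + 1 = 9.
q_2 = 9 > 7, so the last convergent with denominator <= 7 is p_1/q_1 = 4/1.
The closest fraction with denominator <= 7 is either p_1/q_1 or the intermediate fraction (k*p_1 + p_0)/(k*q_1 + q_0) with the largest k >= 1 whose denominator stays <= 7; these approach x as k grows, and every other convergent or intermediate fraction in range is farther away.
Largest k: floor((7 - q_0)/q_1) = floor((7 - 1)/1) = 6.
That gives (6*4 + 3)/(6*1 + 1) = 27/7.
Compare the errors: |x - 4/1| = |183*1 - 4*47|/(47*1) = 5/47, and |x - 27/7| = |183*7 - 27*47|/(47*7) = 12/329.
Cross-multiplying, 12*47 = 564 < 1645 = 5*329, so 12/329 is smaller: the intermediate fraction 27/7 is closer to x than 4/1.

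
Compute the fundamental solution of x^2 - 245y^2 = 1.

First expand sqrt(245) as a continued fraction. With x_i = (sqrt(245) + m_i)/d_i and (m_0, d_0) = (0, 1): a_0 = floor(sqrt(245)) = 15, since 15^2 = 225 <= 245 < 256 = 16^2.
Iterate m_{i+1} = d_i*a_i - m_i, d_{i+1} = (245 - m_{i+1}^2)/d_i, a_{i+1} = floor((a_0 + m_{i+1})/d_{i+1}):
  m_1 = 1*15 - 0 = 15, d_1 = (245 - 15^2)/1 = 20/1 = 20, a_1 = floor((15 + 15)/20) = 1.
  m_2 = 20*1 - 15 = 5, d_2 = (245 - 5^2)/20 = 220/20 = 11, a_2 = floor((15 + 5)/11) = 1.
  m_3 = 11*1 - 5 = 6, d_3 = (245 - 6^2)/11 = 209/11 = 19, a_3 = floor((15 + 6)/19) = 1.
  m_4 = 19*1 - 6 = 13, d_4 = (245 - 13^2)/19 = 76/19 = 4, a_4 = floor((15 + 13)/4) = 7.
  m_5 = 4*7 - 13 = 15, d_5 = (245 - 15^2)/4 = 20/4 = 5, a_5 = floor((15 + 15)/5) = 6.
  m_6 = 5*6 - 15 = 15, d_6 = (245 - 15^2)/5 = 20/5 = 4, a_6 = floor((15 + 15)/4) = 7.
  m_7 = 4*7 - 15 = 13, d_7 = (245 - 13^2)/4 = 76/4 = 19, a_7 = floor((15 + 13)/19) = 1.
  m_8 = 19*1 - 13 = 6, d_8 = (245 - 6^2)/19 = 209/19 = 11, a_8 = floor((15 + 6)/11) = 1.
  m_9 = 11*1 - 6 = 5, d_9 = (245 - 5^2)/11 = 220/11 = 20, a_9 = floor((15 + 5)/20) = 1.
  m_10 = 20*1 - 5 = 15, d_10 = (245 - 15^2)/20 = 20/20 = 1, a_10 = floor((15 + 15)/1) = 30.
  m_11 = 1*30 - 15 = 15, d_11 = (245 - 15^2)/1 = 20/1 = 20: (m_11, d_11) = (m_1, d_1) = (15, 20), so from here the quotients repeat a_1, ..., a_10; the period length is 10.
So sqrt(245) = [15; (1, 1, 1, 7, 6, 7, 1, 1, 1, 30)] with period length k = 10.
k is even, so the fundamental solution of x^2 - 245y^2 = 1 is (p_{k-1}, q_{k-1}) = (p_9, q_9); compute convergents through index 9.
Convergents (p_i = a_i*p_{i-1} + p_{i-2}, q_i = a_i*q_{i-1} + q_{i-2} with p_{-2}=0, p_{-1}=1, q_{-2}=1, q_{-1}=0):
  i=0: a_0=15, p_0 = 15*1 + 0 = 15, q_0 = 15*0 + 1 = 1.
  i=1: a_1=1, p_1 = 1*15 + 1 = 16, q_1 = 1*1 + 0 = 1.
  i=2: a_2=1, p_2 = 1*16 + 15 = 31, q_2 = 1*1 + 1 = 2.
  i=3: a_3=1, p_3 = 1*31 + 16 = 47, q_3 = 1*2 + 1 = 3.
  i=4: a_4=7, p_4 = 7*47 + 31 = 360, q_4 = 7*3 + 2 = 23.
  i=5: a_5=6, p_5 = 6*360 + 47 = 2207, q_5 = 6*23 + 3 = 141.
  i=6: a_6=7, p_6 = 7*2207 + 360 = 15809, q_6 = 7*141 + 23 = 1010.
  i=7: a_7=1, p_7 = 1*15809 + 2207 = 18016, q_7 = 1*1010 + 141 = 1151.
  i=8: a_8=1, p_8 = 1*18016 + 15809 = 33825, q_8 = 1*1151 + 1010 = 2161.
  i=9: a_9=1, p_9 = 1*33825 + 18016 = 51841, q_9 = 1*2161 + 1151 = 3312.
Check: 51841^2 - 245*3312^2 = 2687489281 - 2687489280 = 1, so (x, y) = (51841, 3312) solves the equation, and by the theorem it is the least positive solution.

(x, y) = (51841, 3312)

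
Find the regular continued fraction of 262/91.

Run the Euclidean algorithm on 262 and 91; the successive quotients are the partial quotients a_0, a_1, ... (each step inverts the fractional part left over by the previous one):
  262 = 2*91 + 80, so a_0 = 2.
  91 = 1*80 + 11, so a_1 = 1.
  80 = 7*11 + 3, so a_2 = 7.
  11 = 3*3 + 2, so a_3 = 3.
  3 = 1*2 + 1, so a_4 = 1.
  2 = 2*1 + 0, so a_5 = 2.
The remainder reaches 0 after 6 divisions, so the expansion has 6 partial quotients, read off in order.

[2; 1, 7, 3, 1, 2]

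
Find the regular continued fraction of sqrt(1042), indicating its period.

Write x_i = (sqrt(1042) + m_i)/d_i with (m_0, d_0) = (0, 1). a_0 = floor(sqrt(1042)) = 32, since 32^2 = 1024 <= 1042 < 1089 = 33^2.
Iterate m_{i+1} = d_i*a_i - m_i, d_{i+1} = (1042 - m_{i+1}^2)/d_i, a_{i+1} = floor((a_0 + m_{i+1})/d_{i+1}):
  m_1 = 1*32 - 0 = 32, d_1 = (1042 - 32^2)/1 = 18/1 = 18, a_1 = floor((32 + 32)/18) = 3.
  m_2 = 18*3 - 32 = 22, d_2 = (1042 - 22^2)/18 = 558/18 = 31, a_2 = floor((32 + 22)/31) = 1.
  m_3 = 31*1 - 22 = 9, d_3 = (1042 - 9^2)/31 = 961/31 = 31, a_3 = floor((32 + 9)/31) = 1.
  m_4 = 31*1 - 9 = 22, d_4 = (1042 - 22^2)/31 = 558/31 = 18, a_4 = floor((32 + 22)/18) = 3.
  m_5 = 18*3 - 22 = 32, d_5 = (1042 - 32^2)/18 = 18/18 = 1, a_5 = floor((32 + 32)/1) = 64.
  m_6 = 1*64 - 32 = 32, d_6 = (1042 - 32^2)/1 = 18/1 = 18: (m_6, d_6) = (m_1, d_1) = (32, 18), so from here the quotients repeat a_1, ..., a_5; the period length is 5.
Hence the expansion of sqrt(1042) is a_0 = 32 followed by the repeating block 3, 1, 1, 3, 64 (period 5).

[32; (3, 1, 1, 3, 64)]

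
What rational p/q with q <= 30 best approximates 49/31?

Expand x = 49/31 as a continued fraction with the Euclidean algorithm:
  49 = 1*31 + 18, so a_0 = 1.
  31 = 1*18 + 13, so a_1 = 1.
  18 = 1*13 + 5, so a_2 = 1.
  13 = 2*5 + 3, so a_3 = 2.
  5 = 1*3 + 2, so a_4 = 1.
  3 = 1*2 + 1, so a_5 = 1.
  2 = 2*1 + 0, so a_6 = 2.
so x = [1; 1, 1, 2, 1, 1, 2].
Convergents (p_i = a_i*p_{i-1} + p_{i-2}, q_i = a_i*q_{i-1} + q_{i-2} with p_{-2}=0, p_{-1}=1, q_{-2}=1, q_{-1}=0), until the denominator exceeds 30:
  i=0: a_0=1, p_0 = 1*1 + 0 = 1, q_0 = 1*0 + 1 = 1.
  i=1: a_1=1, p_1 = 1*1 + 1 = 2, q_1 = 1*1 + 0 = 1.
  i=2: a_2=1, p_2 = 1*2 + 1 = 3, q_2 = 1*1 + 1 = 2.
  i=3: a_3=2, p_3 = 2*3 + 2 = 8, q_3 = 2*2 + 1 = 5.
  i=4: a_4=1, p_4 = 1*8 + 3 = 11, q_4 = 1*5 + 2 = 7.
  i=5: a_5=1, p_5 = 1*11 + 8 = 19, q_5 = 1*7 + 5 = 12.
  i=6: a_6=2, p_6 = 2*19 + 11 = 49, q_6 = 2*12 + 7 = 31.
q_6 = 31 > 30, so the last convergent with denominator <= 30 is p_5/q_5 = 19/12.
The closest fraction with denominator <= 30 is either p_5/q_5 or the intermediate fraction (k*p_5 + p_4)/(k*q_5 + q_4) with the largest k >= 1 whose denominator stays <= 30; these approach x as k grows, and every other convergent or intermediate fraction in range is farther away.
Largest k: floor((30 - q_4)/q_5) = floor((30 - 7)/12) = 1.
That gives (1*19 + 11)/(1*12 + 7) = 30/19.
Compare the errors: |x - 19/12| = |49*12 - 19*31|/(31*12) = 1/372, and |x - 30/19| = |49*19 - 30*31|/(31*19) = 1/589.
Cross-multiplying, 1*372 = 372 < 589 = 1*589, so 1/589 is smaller: the intermediate fraction 30/19 is closer to x than 19/12.

30/19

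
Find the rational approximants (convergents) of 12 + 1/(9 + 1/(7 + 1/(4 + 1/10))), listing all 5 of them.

Using the convergent recurrence p_i = a_i*p_{i-1} + p_{i-2}, q_i = a_i*q_{i-1} + q_{i-2} with p_{-2}=0, p_{-1}=1, q_{-2}=1, q_{-1}=0:
  i=0: a_0=12, p_0 = 12*1 + 0 = 12, q_0 = 12*0 + 1 = 1.
  i=1: a_1=9, p_1 = 9*12 + 1 = 109, q_1 = 9*1 + 0 = 9.
  i=2: a_2=7, p_2 = 7*109 + 12 = 775, q_2 = 7*9 + 1 = 64.
  i=3: a_3=4, p_3 = 4*775 + 109 = 3209, q_3 = 4*64 + 9 = 265.
  i=4: a_4=10, p_4 = 10*3209 + 775 = 32865, q_4 = 10*265 + 64 = 2714.

12/1, 109/9, 775/64, 3209/265, 32865/2714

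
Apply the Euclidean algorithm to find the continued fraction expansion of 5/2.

Run the Euclidean algorithm on 5 and 2; the successive quotients are the partial quotients a_0, a_1, ... (each step inverts the fractional part left over by the previous one):
  5 = 2*2 + 1, so a_0 = 2.
  2 = 2*1 + 0, so a_1 = 2.
The remainder reaches 0 after 2 divisions, so the expansion has 2 partial quotients, read off in order.

[2; 2]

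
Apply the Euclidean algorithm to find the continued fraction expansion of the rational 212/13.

Run the Euclidean algorithm on 212 and 13; the successive quotients are the partial quotients a_0, a_1, ... (each step inverts the fractional part left over by the previous one):
  212 = 16*13 + 4, so a_0 = 16.
  13 = 3*4 + 1, so a_1 = 3.
  4 = 4*1 + 0, so a_2 = 4.
The remainder reaches 0 after 3 divisions, so the expansion has 3 partial quotients, read off in order.

[16; 3, 4]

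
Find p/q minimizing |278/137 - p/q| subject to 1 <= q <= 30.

61/30

Expand x = 278/137 as a continued fraction with the Euclidean algorithm:
  278 = 2*137 + 4, so a_0 = 2.
  137 = 34*4 + 1, so a_1 = 34.
  4 = 4*1 + 0, so a_2 = 4.
so x = [2; 34, 4].
Convergents (p_i = a_i*p_{i-1} + p_{i-2}, q_i = a_i*q_{i-1} + q_{i-2} with p_{-2}=0, p_{-1}=1, q_{-2}=1, q_{-1}=0), until the denominator exceeds 30:
  i=0: a_0=2, p_0 = 2*1 + 0 = 2, q_0 = 2*0 + 1 = 1.
  i=1: a_1=34, p_1 = 34*2 + 1 = 69, q_1 = 34*1 + 0 = 34.
q_1 = 34 > 30, so the last convergent with denominator <= 30 is p_0/q_0 = 2/1.
The closest fraction with denominator <= 30 is either p_0/q_0 or the intermediate fraction (k*p_0 + p_{-1})/(k*q_0 + q_{-1}) with the largest k >= 1 whose denominator stays <= 30; these approach x as k grows, and every other convergent or intermediate fraction in range is farther away.
Largest k: floor((30 - q_{-1})/q_0) = floor((30 - 0)/1) = 30 (using the seeds p_{-1} = 1, q_{-1} = 0).
That gives (30*2 + 1)/(30*1 + 0) = 61/30.
Compare the errors: |x - 2/1| = |278*1 - 2*137|/(137*1) = 4/137, and |x - 61/30| = |278*30 - 61*137|/(137*30) = 17/4110.
Cross-multiplying, 17*137 = 2329 < 16440 = 4*4110, so 17/4110 is smaller: the intermediate fraction 61/30 is closer to x than 2/1.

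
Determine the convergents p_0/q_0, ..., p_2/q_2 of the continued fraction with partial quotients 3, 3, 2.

3/1, 10/3, 23/7

Using the convergent recurrence p_i = a_i*p_{i-1} + p_{i-2}, q_i = a_i*q_{i-1} + q_{i-2} with p_{-2}=0, p_{-1}=1, q_{-2}=1, q_{-1}=0:
  i=0: a_0=3, p_0 = 3*1 + 0 = 3, q_0 = 3*0 + 1 = 1.
  i=1: a_1=3, p_1 = 3*3 + 1 = 10, q_1 = 3*1 + 0 = 3.
  i=2: a_2=2, p_2 = 2*10 + 3 = 23, q_2 = 2*3 + 1 = 7.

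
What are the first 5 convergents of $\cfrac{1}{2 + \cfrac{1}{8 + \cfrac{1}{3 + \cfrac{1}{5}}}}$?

Using the convergent recurrence p_i = a_i*p_{i-1} + p_{i-2}, q_i = a_i*q_{i-1} + q_{i-2} with p_{-2}=0, p_{-1}=1, q_{-2}=1, q_{-1}=0:
  i=0: a_0=0, p_0 = 0*1 + 0 = 0, q_0 = 0*0 + 1 = 1.
  i=1: a_1=2, p_1 = 2*0 + 1 = 1, q_1 = 2*1 + 0 = 2.
  i=2: a_2=8, p_2 = 8*1 + 0 = 8, q_2 = 8*2 + 1 = 17.
  i=3: a_3=3, p_3 = 3*8 + 1 = 25, q_3 = 3*17 + 2 = 53.
  i=4: a_4=5, p_4 = 5*25 + 8 = 133, q_4 = 5*53 + 17 = 282.

0/1, 1/2, 8/17, 25/53, 133/282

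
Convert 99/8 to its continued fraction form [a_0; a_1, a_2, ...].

Run the Euclidean algorithm on 99 and 8; the successive quotients are the partial quotients a_0, a_1, ... (each step inverts the fractional part left over by the previous one):
  99 = 12*8 + 3, so a_0 = 12.
  8 = 2*3 + 2, so a_1 = 2.
  3 = 1*2 + 1, so a_2 = 1.
  2 = 2*1 + 0, so a_3 = 2.
The remainder reaches 0 after 4 divisions, so the expansion has 4 partial quotients, read off in order.

[12; 2, 1, 2]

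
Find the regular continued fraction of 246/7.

Run the Euclidean algorithm on 246 and 7; the successive quotients are the partial quotients a_0, a_1, ... (each step inverts the fractional part left over by the previous one):
  246 = 35*7 + 1, so a_0 = 35.
  7 = 7*1 + 0, so a_1 = 7.
The remainder reaches 0 after 2 divisions, so the expansion has 2 partial quotients, read off in order.

[35; 7]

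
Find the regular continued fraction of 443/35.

[12; 1, 1, 1, 11]

Run the Euclidean algorithm on 443 and 35; the successive quotients are the partial quotients a_0, a_1, ... (each step inverts the fractional part left over by the previous one):
  443 = 12*35 + 23, so a_0 = 12.
  35 = 1*23 + 12, so a_1 = 1.
  23 = 1*12 + 11, so a_2 = 1.
  12 = 1*11 + 1, so a_3 = 1.
  11 = 11*1 + 0, so a_4 = 11.
The remainder reaches 0 after 5 divisions, so the expansion has 5 partial quotients, read off in order.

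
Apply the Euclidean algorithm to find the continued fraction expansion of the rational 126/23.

[5; 2, 11]

Run the Euclidean algorithm on 126 and 23; the successive quotients are the partial quotients a_0, a_1, ... (each step inverts the fractional part left over by the previous one):
  126 = 5*23 + 11, so a_0 = 5.
  23 = 2*11 + 1, so a_1 = 2.
  11 = 11*1 + 0, so a_2 = 11.
The remainder reaches 0 after 3 divisions, so the expansion has 3 partial quotients, read off in order.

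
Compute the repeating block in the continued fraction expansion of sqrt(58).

[7; (1, 1, 1, 1, 1, 1, 14)]

Write x_i = (sqrt(58) + m_i)/d_i with (m_0, d_0) = (0, 1). a_0 = floor(sqrt(58)) = 7, since 7^2 = 49 <= 58 < 64 = 8^2.
Iterate m_{i+1} = d_i*a_i - m_i, d_{i+1} = (58 - m_{i+1}^2)/d_i, a_{i+1} = floor((a_0 + m_{i+1})/d_{i+1}):
  m_1 = 1*7 - 0 = 7, d_1 = (58 - 7^2)/1 = 9/1 = 9, a_1 = floor((7 + 7)/9) = 1.
  m_2 = 9*1 - 7 = 2, d_2 = (58 - 2^2)/9 = 54/9 = 6, a_2 = floor((7 + 2)/6) = 1.
  m_3 = 6*1 - 2 = 4, d_3 = (58 - 4^2)/6 = 42/6 = 7, a_3 = floor((7 + 4)/7) = 1.
  m_4 = 7*1 - 4 = 3, d_4 = (58 - 3^2)/7 = 49/7 = 7, a_4 = floor((7 + 3)/7) = 1.
  m_5 = 7*1 - 3 = 4, d_5 = (58 - 4^2)/7 = 42/7 = 6, a_5 = floor((7 + 4)/6) = 1.
  m_6 = 6*1 - 4 = 2, d_6 = (58 - 2^2)/6 = 54/6 = 9, a_6 = floor((7 + 2)/9) = 1.
  m_7 = 9*1 - 2 = 7, d_7 = (58 - 7^2)/9 = 9/9 = 1, a_7 = floor((7 + 7)/1) = 14.
  m_8 = 1*14 - 7 = 7, d_8 = (58 - 7^2)/1 = 9/1 = 9: (m_8, d_8) = (m_1, d_1) = (7, 9), so from here the quotients repeat a_1, ..., a_7; the period length is 7.
Hence the expansion of sqrt(58) is a_0 = 7 followed by the repeating block 1, 1, 1, 1, 1, 1, 14 (period 7).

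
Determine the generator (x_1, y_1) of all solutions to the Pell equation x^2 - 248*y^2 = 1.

(x, y) = (63, 4)

First expand sqrt(248) as a continued fraction. With x_i = (sqrt(248) + m_i)/d_i and (m_0, d_0) = (0, 1): a_0 = floor(sqrt(248)) = 15, since 15^2 = 225 <= 248 < 256 = 16^2.
Iterate m_{i+1} = d_i*a_i - m_i, d_{i+1} = (248 - m_{i+1}^2)/d_i, a_{i+1} = floor((a_0 + m_{i+1})/d_{i+1}):
  m_1 = 1*15 - 0 = 15, d_1 = (248 - 15^2)/1 = 23/1 = 23, a_1 = floor((15 + 15)/23) = 1.
  m_2 = 23*1 - 15 = 8, d_2 = (248 - 8^2)/23 = 184/23 = 8, a_2 = floor((15 + 8)/8) = 2.
  m_3 = 8*2 - 8 = 8, d_3 = (248 - 8^2)/8 = 184/8 = 23, a_3 = floor((15 + 8)/23) = 1.
  m_4 = 23*1 - 8 = 15, d_4 = (248 - 15^2)/23 = 23/23 = 1, a_4 = floor((15 + 15)/1) = 30.
  m_5 = 1*30 - 15 = 15, d_5 = (248 - 15^2)/1 = 23/1 = 23: (m_5, d_5) = (m_1, d_1) = (15, 23), so from here the quotients repeat a_1, ..., a_4; the period length is 4.
So sqrt(248) = [15; (1, 2, 1, 30)] with period length k = 4.
k is even, so the fundamental solution of x^2 - 248y^2 = 1 is (p_{k-1}, q_{k-1}) = (p_3, q_3); compute convergents through index 3.
Convergents (p_i = a_i*p_{i-1} + p_{i-2}, q_i = a_i*q_{i-1} + q_{i-2} with p_{-2}=0, p_{-1}=1, q_{-2}=1, q_{-1}=0):
  i=0: a_0=15, p_0 = 15*1 + 0 = 15, q_0 = 15*0 + 1 = 1.
  i=1: a_1=1, p_1 = 1*15 + 1 = 16, q_1 = 1*1 + 0 = 1.
  i=2: a_2=2, p_2 = 2*16 + 15 = 47, q_2 = 2*1 + 1 = 3.
  i=3: a_3=1, p_3 = 1*47 + 16 = 63, q_3 = 1*3 + 1 = 4.
Check: 63^2 - 248*4^2 = 3969 - 3968 = 1, so (x, y) = (63, 4) solves the equation, and by the theorem it is the least positive solution.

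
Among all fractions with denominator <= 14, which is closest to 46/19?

29/12

Expand x = 46/19 as a continued fraction with the Euclidean algorithm:
  46 = 2*19 + 8, so a_0 = 2.
  19 = 2*8 + 3, so a_1 = 2.
  8 = 2*3 + 2, so a_2 = 2.
  3 = 1*2 + 1, so a_3 = 1.
  2 = 2*1 + 0, so a_4 = 2.
so x = [2; 2, 2, 1, 2].
Convergents (p_i = a_i*p_{i-1} + p_{i-2}, q_i = a_i*q_{i-1} + q_{i-2} with p_{-2}=0, p_{-1}=1, q_{-2}=1, q_{-1}=0), until the denominator exceeds 14:
  i=0: a_0=2, p_0 = 2*1 + 0 = 2, q_0 = 2*0 + 1 = 1.
  i=1: a_1=2, p_1 = 2*2 + 1 = 5, q_1 = 2*1 + 0 = 2.
  i=2: a_2=2, p_2 = 2*5 + 2 = 12, q_2 = 2*2 + 1 = 5.
  i=3: a_3=1, p_3 = 1*12 + 5 = 17, q_3 = 1*5 + 2 = 7.
  i=4: a_4=2, p_4 = 2*17 + 12 = 46, q_4 = 2*7 + 5 = 19.
q_4 = 19 > 14, so the last convergent with denominator <= 14 is p_3/q_3 = 17/7.
The closest fraction with denominator <= 14 is either p_3/q_3 or the intermediate fraction (k*p_3 + p_2)/(k*q_3 + q_2) with the largest k >= 1 whose denominator stays <= 14; these approach x as k grows, and every other convergent or intermediate fraction in range is farther away.
Largest k: floor((14 - q_2)/q_3) = floor((14 - 5)/7) = 1.
That gives (1*17 + 12)/(1*7 + 5) = 29/12.
Compare the errors: |x - 17/7| = |46*7 - 17*19|/(19*7) = 1/133, and |x - 29/12| = |46*12 - 29*19|/(19*12) = 1/228.
Cross-multiplying, 1*133 = 133 < 228 = 1*228, so 1/228 is smaller: the intermediate fraction 29/12 is closer to x than 17/7.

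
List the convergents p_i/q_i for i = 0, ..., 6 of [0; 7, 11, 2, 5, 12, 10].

Using the convergent recurrence p_i = a_i*p_{i-1} + p_{i-2}, q_i = a_i*q_{i-1} + q_{i-2} with p_{-2}=0, p_{-1}=1, q_{-2}=1, q_{-1}=0:
  i=0: a_0=0, p_0 = 0*1 + 0 = 0, q_0 = 0*0 + 1 = 1.
  i=1: a_1=7, p_1 = 7*0 + 1 = 1, q_1 = 7*1 + 0 = 7.
  i=2: a_2=11, p_2 = 11*1 + 0 = 11, q_2 = 11*7 + 1 = 78.
  i=3: a_3=2, p_3 = 2*11 + 1 = 23, q_3 = 2*78 + 7 = 163.
  i=4: a_4=5, p_4 = 5*23 + 11 = 126, q_4 = 5*163 + 78 = 893.
  i=5: a_5=12, p_5 = 12*126 + 23 = 1535, q_5 = 12*893 + 163 = 10879.
  i=6: a_6=10, p_6 = 10*1535 + 126 = 15476, q_6 = 10*10879 + 893 = 109683.

0/1, 1/7, 11/78, 23/163, 126/893, 1535/10879, 15476/109683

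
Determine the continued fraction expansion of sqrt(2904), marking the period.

[53; (1, 7, 1, 106)]

Write x_i = (sqrt(2904) + m_i)/d_i with (m_0, d_0) = (0, 1). a_0 = floor(sqrt(2904)) = 53, since 53^2 = 2809 <= 2904 < 2916 = 54^2.
Iterate m_{i+1} = d_i*a_i - m_i, d_{i+1} = (2904 - m_{i+1}^2)/d_i, a_{i+1} = floor((a_0 + m_{i+1})/d_{i+1}):
  m_1 = 1*53 - 0 = 53, d_1 = (2904 - 53^2)/1 = 95/1 = 95, a_1 = floor((53 + 53)/95) = 1.
  m_2 = 95*1 - 53 = 42, d_2 = (2904 - 42^2)/95 = 1140/95 = 12, a_2 = floor((53 + 42)/12) = 7.
  m_3 = 12*7 - 42 = 42, d_3 = (2904 - 42^2)/12 = 1140/12 = 95, a_3 = floor((53 + 42)/95) = 1.
  m_4 = 95*1 - 42 = 53, d_4 = (2904 - 53^2)/95 = 95/95 = 1, a_4 = floor((53 + 53)/1) = 106.
  m_5 = 1*106 - 53 = 53, d_5 = (2904 - 53^2)/1 = 95/1 = 95: (m_5, d_5) = (m_1, d_1) = (53, 95), so from here the quotients repeat a_1, ..., a_4; the period length is 4.
Hence the expansion of sqrt(2904) is a_0 = 53 followed by the repeating block 1, 7, 1, 106 (period 4).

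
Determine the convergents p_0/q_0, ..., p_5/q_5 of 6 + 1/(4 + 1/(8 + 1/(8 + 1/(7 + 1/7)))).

6/1, 25/4, 206/33, 1673/268, 11917/1909, 85092/13631

Using the convergent recurrence p_i = a_i*p_{i-1} + p_{i-2}, q_i = a_i*q_{i-1} + q_{i-2} with p_{-2}=0, p_{-1}=1, q_{-2}=1, q_{-1}=0:
  i=0: a_0=6, p_0 = 6*1 + 0 = 6, q_0 = 6*0 + 1 = 1.
  i=1: a_1=4, p_1 = 4*6 + 1 = 25, q_1 = 4*1 + 0 = 4.
  i=2: a_2=8, p_2 = 8*25 + 6 = 206, q_2 = 8*4 + 1 = 33.
  i=3: a_3=8, p_3 = 8*206 + 25 = 1673, q_3 = 8*33 + 4 = 268.
  i=4: a_4=7, p_4 = 7*1673 + 206 = 11917, q_4 = 7*268 + 33 = 1909.
  i=5: a_5=7, p_5 = 7*11917 + 1673 = 85092, q_5 = 7*1909 + 268 = 13631.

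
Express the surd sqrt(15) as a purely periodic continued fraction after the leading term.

[3; (1, 6)]

Write x_i = (sqrt(15) + m_i)/d_i with (m_0, d_0) = (0, 1). a_0 = floor(sqrt(15)) = 3, since 3^2 = 9 <= 15 < 16 = 4^2.
Iterate m_{i+1} = d_i*a_i - m_i, d_{i+1} = (15 - m_{i+1}^2)/d_i, a_{i+1} = floor((a_0 + m_{i+1})/d_{i+1}):
  m_1 = 1*3 - 0 = 3, d_1 = (15 - 3^2)/1 = 6/1 = 6, a_1 = floor((3 + 3)/6) = 1.
  m_2 = 6*1 - 3 = 3, d_2 = (15 - 3^2)/6 = 6/6 = 1, a_2 = floor((3 + 3)/1) = 6.
  m_3 = 1*6 - 3 = 3, d_3 = (15 - 3^2)/1 = 6/1 = 6: (m_3, d_3) = (m_1, d_1) = (3, 6), so from here the quotients repeat a_1, a_2; the period length is 2.
Hence the expansion of sqrt(15) is a_0 = 3 followed by the repeating block 1, 6 (period 2).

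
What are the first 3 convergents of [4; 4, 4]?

4/1, 17/4, 72/17

Using the convergent recurrence p_i = a_i*p_{i-1} + p_{i-2}, q_i = a_i*q_{i-1} + q_{i-2} with p_{-2}=0, p_{-1}=1, q_{-2}=1, q_{-1}=0:
  i=0: a_0=4, p_0 = 4*1 + 0 = 4, q_0 = 4*0 + 1 = 1.
  i=1: a_1=4, p_1 = 4*4 + 1 = 17, q_1 = 4*1 + 0 = 4.
  i=2: a_2=4, p_2 = 4*17 + 4 = 72, q_2 = 4*4 + 1 = 17.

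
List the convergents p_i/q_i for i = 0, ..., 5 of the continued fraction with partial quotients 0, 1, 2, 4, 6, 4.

Using the convergent recurrence p_i = a_i*p_{i-1} + p_{i-2}, q_i = a_i*q_{i-1} + q_{i-2} with p_{-2}=0, p_{-1}=1, q_{-2}=1, q_{-1}=0:
  i=0: a_0=0, p_0 = 0*1 + 0 = 0, q_0 = 0*0 + 1 = 1.
  i=1: a_1=1, p_1 = 1*0 + 1 = 1, q_1 = 1*1 + 0 = 1.
  i=2: a_2=2, p_2 = 2*1 + 0 = 2, q_2 = 2*1 + 1 = 3.
  i=3: a_3=4, p_3 = 4*2 + 1 = 9, q_3 = 4*3 + 1 = 13.
  i=4: a_4=6, p_4 = 6*9 + 2 = 56, q_4 = 6*13 + 3 = 81.
  i=5: a_5=4, p_5 = 4*56 + 9 = 233, q_5 = 4*81 + 13 = 337.

0/1, 1/1, 2/3, 9/13, 56/81, 233/337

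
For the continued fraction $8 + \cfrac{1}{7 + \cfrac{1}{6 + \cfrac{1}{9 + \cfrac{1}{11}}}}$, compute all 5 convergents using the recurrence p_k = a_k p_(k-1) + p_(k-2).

Using the convergent recurrence p_i = a_i*p_{i-1} + p_{i-2}, q_i = a_i*q_{i-1} + q_{i-2} with p_{-2}=0, p_{-1}=1, q_{-2}=1, q_{-1}=0:
  i=0: a_0=8, p_0 = 8*1 + 0 = 8, q_0 = 8*0 + 1 = 1.
  i=1: a_1=7, p_1 = 7*8 + 1 = 57, q_1 = 7*1 + 0 = 7.
  i=2: a_2=6, p_2 = 6*57 + 8 = 350, q_2 = 6*7 + 1 = 43.
  i=3: a_3=9, p_3 = 9*350 + 57 = 3207, q_3 = 9*43 + 7 = 394.
  i=4: a_4=11, p_4 = 11*3207 + 350 = 35627, q_4 = 11*394 + 43 = 4377.

8/1, 57/7, 350/43, 3207/394, 35627/4377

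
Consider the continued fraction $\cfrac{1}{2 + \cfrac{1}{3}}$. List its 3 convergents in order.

Using the convergent recurrence p_i = a_i*p_{i-1} + p_{i-2}, q_i = a_i*q_{i-1} + q_{i-2} with p_{-2}=0, p_{-1}=1, q_{-2}=1, q_{-1}=0:
  i=0: a_0=0, p_0 = 0*1 + 0 = 0, q_0 = 0*0 + 1 = 1.
  i=1: a_1=2, p_1 = 2*0 + 1 = 1, q_1 = 2*1 + 0 = 2.
  i=2: a_2=3, p_2 = 3*1 + 0 = 3, q_2 = 3*2 + 1 = 7.

0/1, 1/2, 3/7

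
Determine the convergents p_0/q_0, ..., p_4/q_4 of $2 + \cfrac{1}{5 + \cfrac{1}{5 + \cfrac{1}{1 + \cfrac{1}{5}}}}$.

2/1, 11/5, 57/26, 68/31, 397/181

Using the convergent recurrence p_i = a_i*p_{i-1} + p_{i-2}, q_i = a_i*q_{i-1} + q_{i-2} with p_{-2}=0, p_{-1}=1, q_{-2}=1, q_{-1}=0:
  i=0: a_0=2, p_0 = 2*1 + 0 = 2, q_0 = 2*0 + 1 = 1.
  i=1: a_1=5, p_1 = 5*2 + 1 = 11, q_1 = 5*1 + 0 = 5.
  i=2: a_2=5, p_2 = 5*11 + 2 = 57, q_2 = 5*5 + 1 = 26.
  i=3: a_3=1, p_3 = 1*57 + 11 = 68, q_3 = 1*26 + 5 = 31.
  i=4: a_4=5, p_4 = 5*68 + 57 = 397, q_4 = 5*31 + 26 = 181.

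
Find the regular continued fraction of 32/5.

Run the Euclidean algorithm on 32 and 5; the successive quotients are the partial quotients a_0, a_1, ... (each step inverts the fractional part left over by the previous one):
  32 = 6*5 + 2, so a_0 = 6.
  5 = 2*2 + 1, so a_1 = 2.
  2 = 2*1 + 0, so a_2 = 2.
The remainder reaches 0 after 3 divisions, so the expansion has 3 partial quotients, read off in order.

[6; 2, 2]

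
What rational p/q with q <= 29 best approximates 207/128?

21/13

Expand x = 207/128 as a continued fraction with the Euclidean algorithm:
  207 = 1*128 + 79, so a_0 = 1.
  128 = 1*79 + 49, so a_1 = 1.
  79 = 1*49 + 30, so a_2 = 1.
  49 = 1*30 + 19, so a_3 = 1.
  30 = 1*19 + 11, so a_4 = 1.
  19 = 1*11 + 8, so a_5 = 1.
  11 = 1*8 + 3, so a_6 = 1.
  8 = 2*3 + 2, so a_7 = 2.
  3 = 1*2 + 1, so a_8 = 1.
  2 = 2*1 + 0, so a_9 = 2.
so x = [1; 1, 1, 1, 1, 1, 1, 2, 1, 2].
Convergents (p_i = a_i*p_{i-1} + p_{i-2}, q_i = a_i*q_{i-1} + q_{i-2} with p_{-2}=0, p_{-1}=1, q_{-2}=1, q_{-1}=0), until the denominator exceeds 29:
  i=0: a_0=1, p_0 = 1*1 + 0 = 1, q_0 = 1*0 + 1 = 1.
  i=1: a_1=1, p_1 = 1*1 + 1 = 2, q_1 = 1*1 + 0 = 1.
  i=2: a_2=1, p_2 = 1*2 + 1 = 3, q_2 = 1*1 + 1 = 2.
  i=3: a_3=1, p_3 = 1*3 + 2 = 5, q_3 = 1*2 + 1 = 3.
  i=4: a_4=1, p_4 = 1*5 + 3 = 8, q_4 = 1*3 + 2 = 5.
  i=5: a_5=1, p_5 = 1*8 + 5 = 13, q_5 = 1*5 + 3 = 8.
  i=6: a_6=1, p_6 = 1*13 + 8 = 21, q_6 = 1*8 + 5 = 13.
  i=7: a_7=2, p_7 = 2*21 + 13 = 55, q_7 = 2*13 + 8 = 34.
q_7 = 34 > 29, so the last convergent with denominator <= 29 is p_6/q_6 = 21/13.
The closest fraction with denominator <= 29 is either p_6/q_6 or the intermediate fraction (k*p_6 + p_5)/(k*q_6 + q_5) with the largest k >= 1 whose denominator stays <= 29; these approach x as k grows, and every other convergent or intermediate fraction in range is farther away.
Largest k: floor((29 - q_5)/q_6) = floor((29 - 8)/13) = 1.
That gives (1*21 + 13)/(1*13 + 8) = 34/21.
Compare the errors: |x - 21/13| = |207*13 - 21*128|/(128*13) = 3/1664, and |x - 34/21| = |207*21 - 34*128|/(128*21) = 5/2688.
Cross-multiplying, 3*2688 = 8064 < 8320 = 5*1664, so 3/1664 is smaller: the convergent 21/13 is closer to x than 34/21.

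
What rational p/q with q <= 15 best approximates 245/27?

127/14

Expand x = 245/27 as a continued fraction with the Euclidean algorithm:
  245 = 9*27 + 2, so a_0 = 9.
  27 = 13*2 + 1, so a_1 = 13.
  2 = 2*1 + 0, so a_2 = 2.
so x = [9; 13, 2].
Convergents (p_i = a_i*p_{i-1} + p_{i-2}, q_i = a_i*q_{i-1} + q_{i-2} with p_{-2}=0, p_{-1}=1, q_{-2}=1, q_{-1}=0), until the denominator exceeds 15:
  i=0: a_0=9, p_0 = 9*1 + 0 = 9, q_0 = 9*0 + 1 = 1.
  i=1: a_1=13, p_1 = 13*9 + 1 = 118, q_1 = 13*1 + 0 = 13.
  i=2: a_2=2, p_2 = 2*118 + 9 = 245, q_2 = 2*13 + 1 = 27.
q_2 = 27 > 15, so the last convergent with denominator <= 15 is p_1/q_1 = 118/13.
The closest fraction with denominator <= 15 is either p_1/q_1 or the intermediate fraction (k*p_1 + p_0)/(k*q_1 + q_0) with the largest k >= 1 whose denominator stays <= 15; these approach x as k grows, and every other convergent or intermediate fraction in range is farther away.
Largest k: floor((15 - q_0)/q_1) = floor((15 - 1)/13) = 1.
That gives (1*118 + 9)/(1*13 + 1) = 127/14.
Compare the errors: |x - 118/13| = |245*13 - 118*27|/(27*13) = 1/351, and |x - 127/14| = |245*14 - 127*27|/(27*14) = 1/378.
Cross-multiplying, 1*351 = 351 < 378 = 1*378, so 1/378 is smaller: the intermediate fraction 127/14 is closer to x than 118/13.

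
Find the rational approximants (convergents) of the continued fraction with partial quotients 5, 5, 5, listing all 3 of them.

Using the convergent recurrence p_i = a_i*p_{i-1} + p_{i-2}, q_i = a_i*q_{i-1} + q_{i-2} with p_{-2}=0, p_{-1}=1, q_{-2}=1, q_{-1}=0:
  i=0: a_0=5, p_0 = 5*1 + 0 = 5, q_0 = 5*0 + 1 = 1.
  i=1: a_1=5, p_1 = 5*5 + 1 = 26, q_1 = 5*1 + 0 = 5.
  i=2: a_2=5, p_2 = 5*26 + 5 = 135, q_2 = 5*5 + 1 = 26.

5/1, 26/5, 135/26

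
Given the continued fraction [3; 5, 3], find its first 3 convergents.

3/1, 16/5, 51/16

Using the convergent recurrence p_i = a_i*p_{i-1} + p_{i-2}, q_i = a_i*q_{i-1} + q_{i-2} with p_{-2}=0, p_{-1}=1, q_{-2}=1, q_{-1}=0:
  i=0: a_0=3, p_0 = 3*1 + 0 = 3, q_0 = 3*0 + 1 = 1.
  i=1: a_1=5, p_1 = 5*3 + 1 = 16, q_1 = 5*1 + 0 = 5.
  i=2: a_2=3, p_2 = 3*16 + 3 = 51, q_2 = 3*5 + 1 = 16.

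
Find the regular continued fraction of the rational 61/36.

[1; 1, 2, 3, 1, 2]

Run the Euclidean algorithm on 61 and 36; the successive quotients are the partial quotients a_0, a_1, ... (each step inverts the fractional part left over by the previous one):
  61 = 1*36 + 25, so a_0 = 1.
  36 = 1*25 + 11, so a_1 = 1.
  25 = 2*11 + 3, so a_2 = 2.
  11 = 3*3 + 2, so a_3 = 3.
  3 = 1*2 + 1, so a_4 = 1.
  2 = 2*1 + 0, so a_5 = 2.
The remainder reaches 0 after 6 divisions, so the expansion has 6 partial quotients, read off in order.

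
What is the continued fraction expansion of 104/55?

Run the Euclidean algorithm on 104 and 55; the successive quotients are the partial quotients a_0, a_1, ... (each step inverts the fractional part left over by the previous one):
  104 = 1*55 + 49, so a_0 = 1.
  55 = 1*49 + 6, so a_1 = 1.
  49 = 8*6 + 1, so a_2 = 8.
  6 = 6*1 + 0, so a_3 = 6.
The remainder reaches 0 after 4 divisions, so the expansion has 4 partial quotients, read off in order.

[1; 1, 8, 6]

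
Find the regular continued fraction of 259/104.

[2; 2, 25, 2]

Run the Euclidean algorithm on 259 and 104; the successive quotients are the partial quotients a_0, a_1, ... (each step inverts the fractional part left over by the previous one):
  259 = 2*104 + 51, so a_0 = 2.
  104 = 2*51 + 2, so a_1 = 2.
  51 = 25*2 + 1, so a_2 = 25.
  2 = 2*1 + 0, so a_3 = 2.
The remainder reaches 0 after 4 divisions, so the expansion has 4 partial quotients, read off in order.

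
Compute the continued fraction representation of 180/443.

[0; 2, 2, 5, 1, 13]

Run the Euclidean algorithm on 180 and 443; the successive quotients are the partial quotients a_0, a_1, ... (each step inverts the fractional part left over by the previous one):
  180 = 0*443 + 180, so a_0 = 0.
  443 = 2*180 + 83, so a_1 = 2.
  180 = 2*83 + 14, so a_2 = 2.
  83 = 5*14 + 13, so a_3 = 5.
  14 = 1*13 + 1, so a_4 = 1.
  13 = 13*1 + 0, so a_5 = 13.
The remainder reaches 0 after 6 divisions, so the expansion has 6 partial quotients, read off in order.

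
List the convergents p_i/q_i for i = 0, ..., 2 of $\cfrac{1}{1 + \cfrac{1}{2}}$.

0/1, 1/1, 2/3

Using the convergent recurrence p_i = a_i*p_{i-1} + p_{i-2}, q_i = a_i*q_{i-1} + q_{i-2} with p_{-2}=0, p_{-1}=1, q_{-2}=1, q_{-1}=0:
  i=0: a_0=0, p_0 = 0*1 + 0 = 0, q_0 = 0*0 + 1 = 1.
  i=1: a_1=1, p_1 = 1*0 + 1 = 1, q_1 = 1*1 + 0 = 1.
  i=2: a_2=2, p_2 = 2*1 + 0 = 2, q_2 = 2*1 + 1 = 3.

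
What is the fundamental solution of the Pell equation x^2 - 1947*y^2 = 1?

First expand sqrt(1947) as a continued fraction. With x_i = (sqrt(1947) + m_i)/d_i and (m_0, d_0) = (0, 1): a_0 = floor(sqrt(1947)) = 44, since 44^2 = 1936 <= 1947 < 2025 = 45^2.
Iterate m_{i+1} = d_i*a_i - m_i, d_{i+1} = (1947 - m_{i+1}^2)/d_i, a_{i+1} = floor((a_0 + m_{i+1})/d_{i+1}):
  m_1 = 1*44 - 0 = 44, d_1 = (1947 - 44^2)/1 = 11/1 = 11, a_1 = floor((44 + 44)/11) = 8.
  m_2 = 11*8 - 44 = 44, d_2 = (1947 - 44^2)/11 = 11/11 = 1, a_2 = floor((44 + 44)/1) = 88.
  m_3 = 1*88 - 44 = 44, d_3 = (1947 - 44^2)/1 = 11/1 = 11: (m_3, d_3) = (m_1, d_1) = (44, 11), so from here the quotients repeat a_1, a_2; the period length is 2.
So sqrt(1947) = [44; (8, 88)] with period length k = 2.
k is even, so the fundamental solution of x^2 - 1947y^2 = 1 is (p_{k-1}, q_{k-1}) = (p_1, q_1); compute convergents through index 1.
Convergents (p_i = a_i*p_{i-1} + p_{i-2}, q_i = a_i*q_{i-1} + q_{i-2} with p_{-2}=0, p_{-1}=1, q_{-2}=1, q_{-1}=0):
  i=0: a_0=44, p_0 = 44*1 + 0 = 44, q_0 = 44*0 + 1 = 1.
  i=1: a_1=8, p_1 = 8*44 + 1 = 353, q_1 = 8*1 + 0 = 8.
Check: 353^2 - 1947*8^2 = 124609 - 124608 = 1, so (x, y) = (353, 8) solves the equation, and by the theorem it is the least positive solution.

(x, y) = (353, 8)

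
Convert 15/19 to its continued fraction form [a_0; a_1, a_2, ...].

[0; 1, 3, 1, 3]

Run the Euclidean algorithm on 15 and 19; the successive quotients are the partial quotients a_0, a_1, ... (each step inverts the fractional part left over by the previous one):
  15 = 0*19 + 15, so a_0 = 0.
  19 = 1*15 + 4, so a_1 = 1.
  15 = 3*4 + 3, so a_2 = 3.
  4 = 1*3 + 1, so a_3 = 1.
  3 = 3*1 + 0, so a_4 = 3.
The remainder reaches 0 after 5 divisions, so the expansion has 5 partial quotients, read off in order.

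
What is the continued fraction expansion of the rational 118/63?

[1; 1, 6, 1, 7]

Run the Euclidean algorithm on 118 and 63; the successive quotients are the partial quotients a_0, a_1, ... (each step inverts the fractional part left over by the previous one):
  118 = 1*63 + 55, so a_0 = 1.
  63 = 1*55 + 8, so a_1 = 1.
  55 = 6*8 + 7, so a_2 = 6.
  8 = 1*7 + 1, so a_3 = 1.
  7 = 7*1 + 0, so a_4 = 7.
The remainder reaches 0 after 5 divisions, so the expansion has 5 partial quotients, read off in order.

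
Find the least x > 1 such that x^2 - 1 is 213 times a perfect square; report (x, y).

First expand sqrt(213) as a continued fraction. With x_i = (sqrt(213) + m_i)/d_i and (m_0, d_0) = (0, 1): a_0 = floor(sqrt(213)) = 14, since 14^2 = 196 <= 213 < 225 = 15^2.
Iterate m_{i+1} = d_i*a_i - m_i, d_{i+1} = (213 - m_{i+1}^2)/d_i, a_{i+1} = floor((a_0 + m_{i+1})/d_{i+1}):
  m_1 = 1*14 - 0 = 14, d_1 = (213 - 14^2)/1 = 17/1 = 17, a_1 = floor((14 + 14)/17) = 1.
  m_2 = 17*1 - 14 = 3, d_2 = (213 - 3^2)/17 = 204/17 = 12, a_2 = floor((14 + 3)/12) = 1.
  m_3 = 12*1 - 3 = 9, d_3 = (213 - 9^2)/12 = 132/12 = 11, a_3 = floor((14 + 9)/11) = 2.
  m_4 = 11*2 - 9 = 13, d_4 = (213 - 13^2)/11 = 44/11 = 4, a_4 = floor((14 + 13)/4) = 6.
  m_5 = 4*6 - 13 = 11, d_5 = (213 - 11^2)/4 = 92/4 = 23, a_5 = floor((14 + 11)/23) = 1.
  m_6 = 23*1 - 11 = 12, d_6 = (213 - 12^2)/23 = 69/23 = 3, a_6 = floor((14 + 12)/3) = 8.
  m_7 = 3*8 - 12 = 12, d_7 = (213 - 12^2)/3 = 69/3 = 23, a_7 = floor((14 + 12)/23) = 1.
  m_8 = 23*1 - 12 = 11, d_8 = (213 - 11^2)/23 = 92/23 = 4, a_8 = floor((14 + 11)/4) = 6.
  m_9 = 4*6 - 11 = 13, d_9 = (213 - 13^2)/4 = 44/4 = 11, a_9 = floor((14 + 13)/11) = 2.
  m_10 = 11*2 - 13 = 9, d_10 = (213 - 9^2)/11 = 132/11 = 12, a_10 = floor((14 + 9)/12) = 1.
  m_11 = 12*1 - 9 = 3, d_11 = (213 - 3^2)/12 = 204/12 = 17, a_11 = floor((14 + 3)/17) = 1.
  m_12 = 17*1 - 3 = 14, d_12 = (213 - 14^2)/17 = 17/17 = 1, a_12 = floor((14 + 14)/1) = 28.
  m_13 = 1*28 - 14 = 14, d_13 = (213 - 14^2)/1 = 17/1 = 17: (m_13, d_13) = (m_1, d_1) = (14, 17), so from here the quotients repeat a_1, ..., a_12; the period length is 12.
So sqrt(213) = [14; (1, 1, 2, 6, 1, 8, 1, 6, 2, 1, 1, 28)] with period length k = 12.
k is even, so the fundamental solution of x^2 - 213y^2 = 1 is (p_{k-1}, q_{k-1}) = (p_11, q_11); compute convergents through index 11.
Convergents (p_i = a_i*p_{i-1} + p_{i-2}, q_i = a_i*q_{i-1} + q_{i-2} with p_{-2}=0, p_{-1}=1, q_{-2}=1, q_{-1}=0):
  i=0: a_0=14, p_0 = 14*1 + 0 = 14, q_0 = 14*0 + 1 = 1.
  i=1: a_1=1, p_1 = 1*14 + 1 = 15, q_1 = 1*1 + 0 = 1.
  i=2: a_2=1, p_2 = 1*15 + 14 = 29, q_2 = 1*1 + 1 = 2.
  i=3: a_3=2, p_3 = 2*29 + 15 = 73, q_3 = 2*2 + 1 = 5.
  i=4: a_4=6, p_4 = 6*73 + 29 = 467, q_4 = 6*5 + 2 = 32.
  i=5: a_5=1, p_5 = 1*467 + 73 = 540, q_5 = 1*32 + 5 = 37.
  i=6: a_6=8, p_6 = 8*540 + 467 = 4787, q_6 = 8*37 + 32 = 328.
  i=7: a_7=1, p_7 = 1*4787 + 540 = 5327, q_7 = 1*328 + 37 = 365.
  i=8: a_8=6, p_8 = 6*5327 + 4787 = 36749, q_8 = 6*365 + 328 = 2518.
  i=9: a_9=2, p_9 = 2*36749 + 5327 = 78825, q_9 = 2*2518 + 365 = 5401.
  i=10: a_10=1, p_10 = 1*78825 + 36749 = 115574, q_10 = 1*5401 + 2518 = 7919.
  i=11: a_11=1, p_11 = 1*115574 + 78825 = 194399, q_11 = 1*7919 + 5401 = 13320.
Check: 194399^2 - 213*13320^2 = 37790971201 - 37790971200 = 1, so (x, y) = (194399, 13320) solves the equation, and by the theorem it is the least positive solution.

(x, y) = (194399, 13320)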